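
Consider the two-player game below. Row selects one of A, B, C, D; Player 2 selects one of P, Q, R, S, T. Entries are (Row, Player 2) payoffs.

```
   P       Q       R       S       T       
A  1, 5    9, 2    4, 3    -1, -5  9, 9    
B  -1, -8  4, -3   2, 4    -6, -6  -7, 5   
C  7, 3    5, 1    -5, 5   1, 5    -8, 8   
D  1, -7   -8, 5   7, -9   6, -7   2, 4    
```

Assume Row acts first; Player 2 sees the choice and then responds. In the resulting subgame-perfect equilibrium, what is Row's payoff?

9

Work backward from Player 2's decision.
- A → Player 2 plays T (best of 5, 2, 3, -5, 9); Row gets 9.
- B → Player 2 plays T (best of -8, -3, 4, -6, 5); Row gets -7.
- C → Player 2 plays T (best of 3, 1, 5, 5, 8); Row gets -8.
- D → Player 2 plays Q (best of -7, 5, -9, -7, 4); Row gets -8.
Maximizing over 9, -7, -8, -8, Row chooses A. Subgame-perfect outcome: (A, T) with payoffs (9, 9).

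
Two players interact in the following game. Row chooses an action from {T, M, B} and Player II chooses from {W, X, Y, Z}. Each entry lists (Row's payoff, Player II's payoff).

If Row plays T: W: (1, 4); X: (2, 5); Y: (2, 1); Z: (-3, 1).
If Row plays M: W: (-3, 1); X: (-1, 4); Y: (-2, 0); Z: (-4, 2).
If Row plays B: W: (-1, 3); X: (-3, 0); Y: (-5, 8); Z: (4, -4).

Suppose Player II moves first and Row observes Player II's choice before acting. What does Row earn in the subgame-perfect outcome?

2

Row best-responds to each possible Player II move:
- W → Row plays T (best of 1, -3, -1); Player II gets 4.
- X → Row plays T (best of 2, -1, -3); Player II gets 5.
- Y → Row plays T (best of 2, -2, -5); Player II gets 1.
- Z → Row plays B (best of -3, -4, 4); Player II gets -4.
Among 4, 5, 1, -4, the best is 5 at X. Subgame-perfect outcome: (T, X) with payoffs (2, 5).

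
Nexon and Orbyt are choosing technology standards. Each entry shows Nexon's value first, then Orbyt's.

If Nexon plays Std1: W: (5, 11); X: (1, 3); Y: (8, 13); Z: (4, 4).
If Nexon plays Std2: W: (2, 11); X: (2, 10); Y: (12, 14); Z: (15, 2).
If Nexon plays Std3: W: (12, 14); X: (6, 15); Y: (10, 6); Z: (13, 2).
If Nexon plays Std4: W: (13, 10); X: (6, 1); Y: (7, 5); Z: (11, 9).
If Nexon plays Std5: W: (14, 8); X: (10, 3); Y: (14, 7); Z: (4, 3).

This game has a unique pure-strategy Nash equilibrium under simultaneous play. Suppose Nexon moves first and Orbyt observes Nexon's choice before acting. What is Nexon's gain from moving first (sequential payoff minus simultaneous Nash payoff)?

Backward induction with Nexon moving first.
- Std1: Orbyt compares 11, 3, 13, 4 and picks Y; Nexon would get 8.
- Std2: Orbyt compares 11, 10, 14, 2 and picks Y; Nexon would get 12.
- Std3: Orbyt compares 14, 15, 6, 2 and picks X; Nexon would get 6.
- Std4: Orbyt compares 10, 1, 5, 9 and picks W; Nexon would get 13.
- Std5: Orbyt compares 8, 3, 7, 3 and picks W; Nexon would get 14.
Maximizing over 8, 12, 6, 13, 14, Nexon chooses Std5. Subgame-perfect outcome: (Std5, W) with payoffs (14, 8).
For the simultaneous game, intersect best replies.
Nexon's best replies: W→Std5; X→Std5; Y→Std5; Z→Std2.
Orbyt's best replies: Std1→Y; Std2→Y; Std3→X; Std4→W; Std5→W.
The unique mutual best reply is (Std5, W), giving (14, 8).
Nexon's commitment gain: 14 − 14 = 0.

0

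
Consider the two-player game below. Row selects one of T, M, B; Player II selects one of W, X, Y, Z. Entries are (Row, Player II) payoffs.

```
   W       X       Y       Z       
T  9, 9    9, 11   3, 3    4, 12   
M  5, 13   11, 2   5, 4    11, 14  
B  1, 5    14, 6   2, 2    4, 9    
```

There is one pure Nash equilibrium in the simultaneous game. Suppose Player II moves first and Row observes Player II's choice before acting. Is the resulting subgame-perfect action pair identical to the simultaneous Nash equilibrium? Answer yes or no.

yes

Row best-responds to each possible Player II move:
- W: Row compares 9, 5, 1 and picks T; Player II would get 9.
- X: Row compares 9, 11, 14 and picks B; Player II would get 6.
- Y: Row compares 3, 5, 2 and picks M; Player II would get 4.
- Z: Row compares 4, 11, 4 and picks M; Player II would get 14.
Player II's induced payoffs are 9, 6, 4, 14, so Player II commits to Z. Subgame-perfect outcome: (M, Z) with payoffs (11, 14).
For the simultaneous game, intersect best replies.
Row's best replies: W→T; X→B; Y→M; Z→M.
Player II's best replies: T→Z; M→Z; B→Z.
Only (M, Z) has each player best-responding; Nash payoffs (11, 14).
Sequential outcome (M, Z) coincides with the Nash profile (M, Z).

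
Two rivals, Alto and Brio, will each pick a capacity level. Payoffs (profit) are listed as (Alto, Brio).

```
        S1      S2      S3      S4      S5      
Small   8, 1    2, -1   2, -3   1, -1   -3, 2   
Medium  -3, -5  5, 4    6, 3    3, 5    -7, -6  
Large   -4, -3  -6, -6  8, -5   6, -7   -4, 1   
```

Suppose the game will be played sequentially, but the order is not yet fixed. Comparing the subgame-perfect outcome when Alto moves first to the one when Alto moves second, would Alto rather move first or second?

If Alto leads: Brio's best replies are Small→S5, Medium→S4, Large→S5; Alto's induced payoffs -3, 3, -4; outcome (Medium, S4), payoffs (3, 5).
If Brio leads: Alto's best replies are S1→Small, S2→Medium, S3→Large, S4→Large, S5→Small; Brio's induced payoffs 1, 4, -5, -7, 2; outcome (Medium, S2), payoffs (5, 4).
Alto gets 3 moving first and 5 moving second, so Alto prefers to move second.

second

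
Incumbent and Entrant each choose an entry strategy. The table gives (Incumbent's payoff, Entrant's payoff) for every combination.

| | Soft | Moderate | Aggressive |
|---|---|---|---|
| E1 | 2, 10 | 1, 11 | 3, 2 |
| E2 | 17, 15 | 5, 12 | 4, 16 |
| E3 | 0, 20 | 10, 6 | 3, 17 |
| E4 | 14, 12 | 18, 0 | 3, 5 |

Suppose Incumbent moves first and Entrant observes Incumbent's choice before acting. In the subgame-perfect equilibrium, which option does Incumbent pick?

E4

Entrant best-responds to each possible Incumbent move:
- E1: Entrant compares 10, 11, 2 and picks Moderate; Incumbent would get 1.
- E2: Entrant compares 15, 12, 16 and picks Aggressive; Incumbent would get 4.
- E3: Entrant compares 20, 6, 17 and picks Soft; Incumbent would get 0.
- E4: Entrant compares 12, 0, 5 and picks Soft; Incumbent would get 14.
Incumbent's induced payoffs are 1, 4, 0, 14, so Incumbent commits to E4. Subgame-perfect outcome: (E4, Soft) with payoffs (14, 12).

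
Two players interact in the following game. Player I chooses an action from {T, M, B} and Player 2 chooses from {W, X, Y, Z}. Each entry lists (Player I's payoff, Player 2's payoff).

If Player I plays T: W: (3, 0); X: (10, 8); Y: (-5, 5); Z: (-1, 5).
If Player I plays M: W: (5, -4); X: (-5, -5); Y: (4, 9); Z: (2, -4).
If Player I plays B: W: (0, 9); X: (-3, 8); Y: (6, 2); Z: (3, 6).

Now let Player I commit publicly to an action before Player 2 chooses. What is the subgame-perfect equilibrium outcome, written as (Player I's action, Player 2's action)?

(T, X)

Solve by backward induction (Player I leads).
- T: BR = X, leader payoff 10.
- M: BR = Y, leader payoff 4.
- B: BR = W, leader payoff 0.
Maximizing over 10, 4, 0, Player I chooses T. Subgame-perfect outcome: (T, X) with payoffs (10, 8).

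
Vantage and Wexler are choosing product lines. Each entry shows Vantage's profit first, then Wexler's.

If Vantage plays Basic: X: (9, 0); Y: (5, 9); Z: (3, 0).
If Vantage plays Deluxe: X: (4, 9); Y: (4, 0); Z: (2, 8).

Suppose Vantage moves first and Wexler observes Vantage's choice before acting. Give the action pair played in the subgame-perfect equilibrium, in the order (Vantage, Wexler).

(Basic, Y)

Work backward from Wexler's decision.
- Basic: BR = Y, leader payoff 5.
- Deluxe: BR = X, leader payoff 4.
Vantage's induced payoffs are 5, 4, so Vantage commits to Basic. Subgame-perfect outcome: (Basic, Y) with payoffs (5, 9).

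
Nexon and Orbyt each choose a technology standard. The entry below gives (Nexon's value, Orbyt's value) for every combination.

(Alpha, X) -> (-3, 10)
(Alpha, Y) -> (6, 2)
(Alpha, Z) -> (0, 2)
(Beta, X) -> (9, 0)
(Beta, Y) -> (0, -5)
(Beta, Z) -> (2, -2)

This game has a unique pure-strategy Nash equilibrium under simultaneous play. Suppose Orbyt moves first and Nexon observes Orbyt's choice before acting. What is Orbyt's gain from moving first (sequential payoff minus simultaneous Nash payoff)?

Work backward from Nexon's decision.
- X: BR = Beta, leader payoff 0.
- Y: BR = Alpha, leader payoff 2.
- Z: BR = Beta, leader payoff -2.
Among 0, 2, -2, the best is 2 at Y. Subgame-perfect outcome: (Alpha, Y) with payoffs (6, 2).
Now find the simultaneous Nash equilibrium.
Nexon's best replies: X→Beta; Y→Alpha; Z→Beta.
Orbyt's best replies: Alpha→X; Beta→X.
Only (Beta, X) has each player best-responding; Nash payoffs (9, 0).
Orbyt's commitment gain: 2 − 0 = 2.

2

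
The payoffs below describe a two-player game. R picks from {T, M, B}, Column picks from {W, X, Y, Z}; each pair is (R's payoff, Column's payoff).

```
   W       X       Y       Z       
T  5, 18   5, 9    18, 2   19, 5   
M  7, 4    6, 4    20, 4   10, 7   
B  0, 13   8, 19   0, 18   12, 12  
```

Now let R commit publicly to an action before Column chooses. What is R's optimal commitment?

Backward induction with R moving first.
- T: Column compares 18, 9, 2, 5 and picks W; R would get 5.
- M: Column compares 4, 4, 4, 7 and picks Z; R would get 10.
- B: Column compares 13, 19, 18, 12 and picks X; R would get 8.
Maximizing over 5, 10, 8, R chooses M. Subgame-perfect outcome: (M, Z) with payoffs (10, 7).

M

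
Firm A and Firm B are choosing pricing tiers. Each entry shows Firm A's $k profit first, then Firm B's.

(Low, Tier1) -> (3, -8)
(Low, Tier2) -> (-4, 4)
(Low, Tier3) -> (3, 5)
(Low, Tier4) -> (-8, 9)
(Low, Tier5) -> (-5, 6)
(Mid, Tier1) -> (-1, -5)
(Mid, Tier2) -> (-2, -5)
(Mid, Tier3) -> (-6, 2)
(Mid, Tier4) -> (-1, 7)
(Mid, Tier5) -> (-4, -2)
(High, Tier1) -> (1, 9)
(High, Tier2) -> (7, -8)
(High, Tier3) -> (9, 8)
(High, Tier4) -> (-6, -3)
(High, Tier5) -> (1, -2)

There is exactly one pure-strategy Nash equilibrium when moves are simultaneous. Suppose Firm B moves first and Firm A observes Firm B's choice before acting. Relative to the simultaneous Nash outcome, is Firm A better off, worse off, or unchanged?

better off

Firm A best-responds to each possible Firm B move:
- Tier1: Firm A compares 3, -1, 1 and picks Low; Firm B would get -8.
- Tier2: Firm A compares -4, -2, 7 and picks High; Firm B would get -8.
- Tier3: Firm A compares 3, -6, 9 and picks High; Firm B would get 8.
- Tier4: Firm A compares -8, -1, -6 and picks Mid; Firm B would get 7.
- Tier5: Firm A compares -5, -4, 1 and picks High; Firm B would get -2.
Maximizing over -8, -8, 8, 7, -2, Firm B chooses Tier3. Subgame-perfect outcome: (High, Tier3) with payoffs (9, 8).
Now find the simultaneous Nash equilibrium.
Firm A's best replies: Tier1→Low; Tier2→High; Tier3→High; Tier4→Mid; Tier5→High.
Firm B's best replies: Low→Tier4; Mid→Tier4; High→Tier1.
The unique mutual best reply is (Mid, Tier4), giving (-1, 7).
Firm A earns 9 sequentially versus -1 at the Nash outcome: better off.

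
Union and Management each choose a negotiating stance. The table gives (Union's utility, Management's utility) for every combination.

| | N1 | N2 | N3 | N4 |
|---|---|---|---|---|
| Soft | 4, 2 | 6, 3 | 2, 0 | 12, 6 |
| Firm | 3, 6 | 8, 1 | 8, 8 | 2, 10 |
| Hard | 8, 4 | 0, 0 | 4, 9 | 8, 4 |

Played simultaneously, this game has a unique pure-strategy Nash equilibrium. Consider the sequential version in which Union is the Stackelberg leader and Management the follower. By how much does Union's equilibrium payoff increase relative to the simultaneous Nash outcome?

Management best-responds to each possible Union move:
- Soft: Management compares 2, 3, 0, 6 and picks N4; Union would get 12.
- Firm: Management compares 6, 1, 8, 10 and picks N4; Union would get 2.
- Hard: Management compares 4, 0, 9, 4 and picks N3; Union would get 4.
Union's induced payoffs are 12, 2, 4, so Union commits to Soft. Subgame-perfect outcome: (Soft, N4) with payoffs (12, 6).
Under simultaneous play:
Union's best replies: N1→Hard; N2→Firm; N3→Firm; N4→Soft.
Management's best replies: Soft→N4; Firm→N4; Hard→N3.
Only (Soft, N4) has each player best-responding; Nash payoffs (12, 6).
Union's commitment gain: 12 − 12 = 0.

0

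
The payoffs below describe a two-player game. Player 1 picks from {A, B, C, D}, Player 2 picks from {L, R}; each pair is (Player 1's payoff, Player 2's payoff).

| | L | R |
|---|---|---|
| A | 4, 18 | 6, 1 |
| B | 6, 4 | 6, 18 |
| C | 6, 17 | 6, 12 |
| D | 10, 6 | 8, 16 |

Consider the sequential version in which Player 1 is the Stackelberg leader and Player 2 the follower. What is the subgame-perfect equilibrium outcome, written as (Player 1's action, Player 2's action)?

Backward induction with Player 1 moving first.
- A: BR = L, leader payoff 4.
- B: BR = R, leader payoff 6.
- C: BR = L, leader payoff 6.
- D: BR = R, leader payoff 8.
Maximizing over 4, 6, 6, 8, Player 1 chooses D. Subgame-perfect outcome: (D, R) with payoffs (8, 16).

(D, R)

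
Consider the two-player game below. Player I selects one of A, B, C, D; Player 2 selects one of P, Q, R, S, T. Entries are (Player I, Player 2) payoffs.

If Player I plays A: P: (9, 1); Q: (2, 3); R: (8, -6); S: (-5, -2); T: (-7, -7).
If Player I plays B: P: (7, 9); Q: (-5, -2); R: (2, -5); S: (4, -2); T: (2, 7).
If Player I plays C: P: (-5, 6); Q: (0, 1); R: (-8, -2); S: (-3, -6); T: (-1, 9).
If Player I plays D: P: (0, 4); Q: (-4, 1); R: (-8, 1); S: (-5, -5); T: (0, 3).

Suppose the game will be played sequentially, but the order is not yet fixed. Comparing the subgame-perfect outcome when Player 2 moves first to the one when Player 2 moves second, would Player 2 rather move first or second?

If Player I leads: Player 2's best replies are A→Q, B→P, C→T, D→P; Player I's induced payoffs 2, 7, -1, 0; outcome (B, P), payoffs (7, 9).
If Player 2 leads: Player I's best replies are P→A, Q→A, R→A, S→B, T→B; Player 2's induced payoffs 1, 3, -6, -2, 7; outcome (B, T), payoffs (2, 7).
Player 2 gets 7 moving first and 9 moving second, so Player 2 prefers to move second.

second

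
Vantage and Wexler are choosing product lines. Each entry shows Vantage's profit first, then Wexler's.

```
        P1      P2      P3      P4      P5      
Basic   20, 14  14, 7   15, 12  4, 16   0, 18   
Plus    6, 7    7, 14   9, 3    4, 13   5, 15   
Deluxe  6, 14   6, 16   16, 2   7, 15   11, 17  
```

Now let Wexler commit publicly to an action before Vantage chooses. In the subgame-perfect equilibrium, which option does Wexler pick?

P5

Vantage best-responds to each possible Wexler move:
- P1: BR = Basic, leader payoff 14.
- P2: BR = Basic, leader payoff 7.
- P3: BR = Deluxe, leader payoff 2.
- P4: BR = Deluxe, leader payoff 15.
- P5: BR = Deluxe, leader payoff 17.
Maximizing over 14, 7, 2, 15, 17, Wexler chooses P5. Subgame-perfect outcome: (Deluxe, P5) with payoffs (11, 17).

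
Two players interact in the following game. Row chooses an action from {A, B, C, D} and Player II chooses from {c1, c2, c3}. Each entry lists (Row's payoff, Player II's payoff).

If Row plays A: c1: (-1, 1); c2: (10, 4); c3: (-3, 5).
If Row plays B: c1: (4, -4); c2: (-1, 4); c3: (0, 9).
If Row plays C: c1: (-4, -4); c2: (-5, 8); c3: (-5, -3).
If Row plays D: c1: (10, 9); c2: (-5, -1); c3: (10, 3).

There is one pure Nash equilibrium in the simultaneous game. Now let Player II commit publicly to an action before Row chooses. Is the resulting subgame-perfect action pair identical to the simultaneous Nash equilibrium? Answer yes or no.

yes

Solve by backward induction (Player II leads).
- c1: BR = D, leader payoff 9.
- c2: BR = A, leader payoff 4.
- c3: BR = D, leader payoff 3.
Among 9, 4, 3, the best is 9 at c1. Subgame-perfect outcome: (D, c1) with payoffs (10, 9).
For the simultaneous game, intersect best replies.
Row's best replies: c1→D; c2→A; c3→D.
Player II's best replies: A→c3; B→c3; C→c2; D→c1.
Only (D, c1) has each player best-responding; Nash payoffs (10, 9).
Sequential outcome (D, c1) coincides with the Nash profile (D, c1).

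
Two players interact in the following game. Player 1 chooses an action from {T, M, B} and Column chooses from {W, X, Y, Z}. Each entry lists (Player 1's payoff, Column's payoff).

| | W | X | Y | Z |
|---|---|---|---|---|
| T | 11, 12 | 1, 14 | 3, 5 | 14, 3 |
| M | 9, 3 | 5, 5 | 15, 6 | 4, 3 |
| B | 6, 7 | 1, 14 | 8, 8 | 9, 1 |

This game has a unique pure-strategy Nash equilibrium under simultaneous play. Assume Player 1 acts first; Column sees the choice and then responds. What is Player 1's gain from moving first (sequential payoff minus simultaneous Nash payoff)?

Work backward from Column's decision.
- T: Column compares 12, 14, 5, 3 and picks X; Player 1 would get 1.
- M: Column compares 3, 5, 6, 3 and picks Y; Player 1 would get 15.
- B: Column compares 7, 14, 8, 1 and picks X; Player 1 would get 1.
Among 1, 15, 1, the best is 15 at M. Subgame-perfect outcome: (M, Y) with payoffs (15, 6).
Now find the simultaneous Nash equilibrium.
Player 1's best replies: W→T; X→M; Y→M; Z→T.
Column's best replies: T→X; M→Y; B→X.
The unique mutual best reply is (M, Y), giving (15, 6).
Player 1's commitment gain: 15 − 15 = 0.

0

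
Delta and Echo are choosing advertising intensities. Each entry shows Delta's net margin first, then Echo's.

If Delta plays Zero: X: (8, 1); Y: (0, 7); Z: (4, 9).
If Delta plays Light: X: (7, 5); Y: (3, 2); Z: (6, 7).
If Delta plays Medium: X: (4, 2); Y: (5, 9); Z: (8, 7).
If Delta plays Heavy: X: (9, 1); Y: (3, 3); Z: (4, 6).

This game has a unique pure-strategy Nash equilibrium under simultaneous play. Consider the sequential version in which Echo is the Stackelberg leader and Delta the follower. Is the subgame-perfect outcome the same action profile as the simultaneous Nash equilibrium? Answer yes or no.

Solve by backward induction (Echo leads).
- X: Delta compares 8, 7, 4, 9 and picks Heavy; Echo would get 1.
- Y: Delta compares 0, 3, 5, 3 and picks Medium; Echo would get 9.
- Z: Delta compares 4, 6, 8, 4 and picks Medium; Echo would get 7.
Maximizing over 1, 9, 7, Echo chooses Y. Subgame-perfect outcome: (Medium, Y) with payoffs (5, 9).
Under simultaneous play:
Delta's best replies: X→Heavy; Y→Medium; Z→Medium.
Echo's best replies: Zero→Z; Light→Z; Medium→Y; Heavy→Z.
The unique mutual best reply is (Medium, Y), giving (5, 9).
Sequential outcome (Medium, Y) coincides with the Nash profile (Medium, Y).

yes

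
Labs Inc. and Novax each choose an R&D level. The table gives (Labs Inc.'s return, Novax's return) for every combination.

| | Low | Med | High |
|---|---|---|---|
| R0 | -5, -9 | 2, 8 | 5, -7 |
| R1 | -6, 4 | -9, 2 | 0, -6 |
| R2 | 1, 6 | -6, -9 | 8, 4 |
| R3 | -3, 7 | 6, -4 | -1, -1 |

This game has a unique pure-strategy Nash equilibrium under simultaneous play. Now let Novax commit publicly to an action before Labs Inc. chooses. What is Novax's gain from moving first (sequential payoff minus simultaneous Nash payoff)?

Labs Inc. best-responds to each possible Novax move:
- Low: BR = R2, leader payoff 6.
- Med: BR = R3, leader payoff -4.
- High: BR = R2, leader payoff 4.
Novax's induced payoffs are 6, -4, 4, so Novax commits to Low. Subgame-perfect outcome: (R2, Low) with payoffs (1, 6).
Now find the simultaneous Nash equilibrium.
Labs Inc.'s best replies: Low→R2; Med→R3; High→R2.
Novax's best replies: R0→Med; R1→Low; R2→Low; R3→Low.
Only (R2, Low) has each player best-responding; Nash payoffs (1, 6).
Novax's commitment gain: 6 − 6 = 0.

0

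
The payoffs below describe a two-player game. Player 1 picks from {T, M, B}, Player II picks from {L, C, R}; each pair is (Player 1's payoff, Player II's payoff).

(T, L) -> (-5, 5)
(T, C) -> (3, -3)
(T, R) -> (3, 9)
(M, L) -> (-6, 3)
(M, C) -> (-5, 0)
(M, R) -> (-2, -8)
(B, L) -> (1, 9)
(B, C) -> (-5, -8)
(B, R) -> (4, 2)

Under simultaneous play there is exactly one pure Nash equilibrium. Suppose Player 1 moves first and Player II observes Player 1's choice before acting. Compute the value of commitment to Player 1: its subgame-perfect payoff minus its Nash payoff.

2

Work backward from Player II's decision.
- T → Player II plays R (best of 5, -3, 9); Player 1 gets 3.
- M → Player II plays L (best of 3, 0, -8); Player 1 gets -6.
- B → Player II plays L (best of 9, -8, 2); Player 1 gets 1.
Among 3, -6, 1, the best is 3 at T. Subgame-perfect outcome: (T, R) with payoffs (3, 9).
Under simultaneous play:
Player 1's best replies: L→B; C→T; R→B.
Player II's best replies: T→R; M→L; B→L.
The unique mutual best reply is (B, L), giving (1, 9).
Player 1's commitment gain: 3 − 1 = 2.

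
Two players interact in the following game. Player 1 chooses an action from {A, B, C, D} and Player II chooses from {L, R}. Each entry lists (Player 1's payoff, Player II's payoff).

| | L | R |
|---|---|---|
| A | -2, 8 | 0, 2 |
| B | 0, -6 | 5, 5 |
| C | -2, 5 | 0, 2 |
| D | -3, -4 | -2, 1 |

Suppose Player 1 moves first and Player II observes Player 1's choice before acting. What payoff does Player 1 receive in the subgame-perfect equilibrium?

5

Work backward from Player II's decision.
- A: Player II compares 8, 2 and picks L; Player 1 would get -2.
- B: Player II compares -6, 5 and picks R; Player 1 would get 5.
- C: Player II compares 5, 2 and picks L; Player 1 would get -2.
- D: Player II compares -4, 1 and picks R; Player 1 would get -2.
Player 1's induced payoffs are -2, 5, -2, -2, so Player 1 commits to B. Subgame-perfect outcome: (B, R) with payoffs (5, 5).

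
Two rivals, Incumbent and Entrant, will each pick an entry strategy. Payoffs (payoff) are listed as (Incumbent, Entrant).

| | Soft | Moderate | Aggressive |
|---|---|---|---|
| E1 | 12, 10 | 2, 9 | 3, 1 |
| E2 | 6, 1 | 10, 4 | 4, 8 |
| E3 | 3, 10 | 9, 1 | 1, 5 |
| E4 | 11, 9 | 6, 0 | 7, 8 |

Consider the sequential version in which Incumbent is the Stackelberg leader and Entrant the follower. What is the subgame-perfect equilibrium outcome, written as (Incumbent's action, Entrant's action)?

Solve by backward induction (Incumbent leads).
- E1: Entrant compares 10, 9, 1 and picks Soft; Incumbent would get 12.
- E2: Entrant compares 1, 4, 8 and picks Aggressive; Incumbent would get 4.
- E3: Entrant compares 10, 1, 5 and picks Soft; Incumbent would get 3.
- E4: Entrant compares 9, 0, 8 and picks Soft; Incumbent would get 11.
Maximizing over 12, 4, 3, 11, Incumbent chooses E1. Subgame-perfect outcome: (E1, Soft) with payoffs (12, 10).

(E1, Soft)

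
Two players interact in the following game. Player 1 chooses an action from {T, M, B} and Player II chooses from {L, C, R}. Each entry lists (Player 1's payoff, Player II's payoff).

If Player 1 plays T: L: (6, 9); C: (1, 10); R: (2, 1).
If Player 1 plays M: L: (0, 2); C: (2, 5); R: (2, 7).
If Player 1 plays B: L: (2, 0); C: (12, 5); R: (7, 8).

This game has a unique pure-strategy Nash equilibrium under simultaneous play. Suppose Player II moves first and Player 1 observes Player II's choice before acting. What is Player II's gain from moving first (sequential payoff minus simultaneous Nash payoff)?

Player 1 best-responds to each possible Player II move:
- L: Player 1 compares 6, 0, 2 and picks T; Player II would get 9.
- C: Player 1 compares 1, 2, 12 and picks B; Player II would get 5.
- R: Player 1 compares 2, 2, 7 and picks B; Player II would get 8.
Player II's induced payoffs are 9, 5, 8, so Player II commits to L. Subgame-perfect outcome: (T, L) with payoffs (6, 9).
For the simultaneous game, intersect best replies.
Player 1's best replies: L→T; C→B; R→B.
Player II's best replies: T→C; M→R; B→R.
Only (B, R) has each player best-responding; Nash payoffs (7, 8).
Player II's commitment gain: 9 − 8 = 1.

1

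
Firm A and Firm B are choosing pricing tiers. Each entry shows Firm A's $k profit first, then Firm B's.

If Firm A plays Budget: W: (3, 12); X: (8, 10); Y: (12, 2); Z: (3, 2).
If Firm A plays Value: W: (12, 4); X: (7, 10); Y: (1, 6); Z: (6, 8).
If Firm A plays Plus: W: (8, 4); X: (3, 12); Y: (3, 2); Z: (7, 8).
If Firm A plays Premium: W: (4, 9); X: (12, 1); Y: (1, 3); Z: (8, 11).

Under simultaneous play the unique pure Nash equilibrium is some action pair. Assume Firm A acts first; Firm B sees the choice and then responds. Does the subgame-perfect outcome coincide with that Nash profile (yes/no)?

Backward induction with Firm A moving first.
- Budget: BR = W, leader payoff 3.
- Value: BR = X, leader payoff 7.
- Plus: BR = X, leader payoff 3.
- Premium: BR = Z, leader payoff 8.
Among 3, 7, 3, 8, the best is 8 at Premium. Subgame-perfect outcome: (Premium, Z) with payoffs (8, 11).
For the simultaneous game, intersect best replies.
Firm A's best replies: W→Value; X→Premium; Y→Budget; Z→Premium.
Firm B's best replies: Budget→W; Value→X; Plus→X; Premium→Z.
The unique mutual best reply is (Premium, Z), giving (8, 11).
Sequential outcome (Premium, Z) coincides with the Nash profile (Premium, Z).

yes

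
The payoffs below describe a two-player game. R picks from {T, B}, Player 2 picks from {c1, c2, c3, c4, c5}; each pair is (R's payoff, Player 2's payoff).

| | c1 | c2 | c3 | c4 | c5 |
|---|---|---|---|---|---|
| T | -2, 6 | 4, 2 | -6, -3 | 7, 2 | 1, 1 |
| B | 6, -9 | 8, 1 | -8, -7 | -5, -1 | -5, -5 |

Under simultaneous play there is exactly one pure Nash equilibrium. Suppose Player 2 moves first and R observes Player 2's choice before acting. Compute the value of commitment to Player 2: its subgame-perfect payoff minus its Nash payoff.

Backward induction with Player 2 moving first.
- c1: R compares -2, 6 and picks B; Player 2 would get -9.
- c2: R compares 4, 8 and picks B; Player 2 would get 1.
- c3: R compares -6, -8 and picks T; Player 2 would get -3.
- c4: R compares 7, -5 and picks T; Player 2 would get 2.
- c5: R compares 1, -5 and picks T; Player 2 would get 1.
Among -9, 1, -3, 2, 1, the best is 2 at c4. Subgame-perfect outcome: (T, c4) with payoffs (7, 2).
Under simultaneous play:
R's best replies: c1→B; c2→B; c3→T; c4→T; c5→T.
Player 2's best replies: T→c1; B→c2.
The unique mutual best reply is (B, c2), giving (8, 1).
Player 2's commitment gain: 2 − 1 = 1.

1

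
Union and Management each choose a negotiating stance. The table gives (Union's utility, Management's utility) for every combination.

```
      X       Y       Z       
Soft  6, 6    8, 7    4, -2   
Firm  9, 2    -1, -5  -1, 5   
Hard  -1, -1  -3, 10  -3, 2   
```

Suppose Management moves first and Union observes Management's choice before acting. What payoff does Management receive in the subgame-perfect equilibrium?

Work backward from Union's decision.
- X: BR = Firm, leader payoff 2.
- Y: BR = Soft, leader payoff 7.
- Z: BR = Soft, leader payoff -2.
Among 2, 7, -2, the best is 7 at Y. Subgame-perfect outcome: (Soft, Y) with payoffs (8, 7).

7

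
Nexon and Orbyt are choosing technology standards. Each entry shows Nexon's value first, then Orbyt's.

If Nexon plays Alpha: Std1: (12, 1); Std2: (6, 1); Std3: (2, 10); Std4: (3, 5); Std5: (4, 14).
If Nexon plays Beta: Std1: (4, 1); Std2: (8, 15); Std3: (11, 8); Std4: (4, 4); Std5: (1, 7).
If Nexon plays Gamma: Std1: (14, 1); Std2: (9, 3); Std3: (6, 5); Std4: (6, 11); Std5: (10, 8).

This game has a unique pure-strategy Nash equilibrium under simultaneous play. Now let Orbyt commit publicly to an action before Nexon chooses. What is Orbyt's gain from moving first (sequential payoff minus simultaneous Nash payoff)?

0

Solve by backward induction (Orbyt leads).
- Std1: Nexon compares 12, 4, 14 and picks Gamma; Orbyt would get 1.
- Std2: Nexon compares 6, 8, 9 and picks Gamma; Orbyt would get 3.
- Std3: Nexon compares 2, 11, 6 and picks Beta; Orbyt would get 8.
- Std4: Nexon compares 3, 4, 6 and picks Gamma; Orbyt would get 11.
- Std5: Nexon compares 4, 1, 10 and picks Gamma; Orbyt would get 8.
Orbyt's induced payoffs are 1, 3, 8, 11, 8, so Orbyt commits to Std4. Subgame-perfect outcome: (Gamma, Std4) with payoffs (6, 11).
Now find the simultaneous Nash equilibrium.
Nexon's best replies: Std1→Gamma; Std2→Gamma; Std3→Beta; Std4→Gamma; Std5→Gamma.
Orbyt's best replies: Alpha→Std5; Beta→Std2; Gamma→Std4.
Only (Gamma, Std4) has each player best-responding; Nash payoffs (6, 11).
Orbyt's commitment gain: 11 − 11 = 0.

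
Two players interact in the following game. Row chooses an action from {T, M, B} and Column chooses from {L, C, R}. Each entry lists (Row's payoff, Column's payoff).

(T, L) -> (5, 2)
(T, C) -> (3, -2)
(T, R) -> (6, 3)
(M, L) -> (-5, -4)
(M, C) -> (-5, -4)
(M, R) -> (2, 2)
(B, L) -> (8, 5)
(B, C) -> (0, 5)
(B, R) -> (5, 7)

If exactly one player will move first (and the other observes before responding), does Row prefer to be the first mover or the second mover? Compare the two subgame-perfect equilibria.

second

If Row leads: Column's best replies are T→R, M→R, B→R; Row's induced payoffs 6, 2, 5; outcome (T, R), payoffs (6, 3).
If Column leads: Row's best replies are L→B, C→T, R→T; Column's induced payoffs 5, -2, 3; outcome (B, L), payoffs (8, 5).
Row gets 6 moving first and 8 moving second, so Row prefers to move second.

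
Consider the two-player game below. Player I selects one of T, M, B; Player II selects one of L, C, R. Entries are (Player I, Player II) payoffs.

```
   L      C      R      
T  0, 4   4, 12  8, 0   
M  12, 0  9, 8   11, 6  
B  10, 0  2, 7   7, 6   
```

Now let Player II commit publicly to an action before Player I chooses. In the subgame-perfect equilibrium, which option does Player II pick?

C

Player I best-responds to each possible Player II move:
- L: BR = M, leader payoff 0.
- C: BR = M, leader payoff 8.
- R: BR = M, leader payoff 6.
Maximizing over 0, 8, 6, Player II chooses C. Subgame-perfect outcome: (M, C) with payoffs (9, 8).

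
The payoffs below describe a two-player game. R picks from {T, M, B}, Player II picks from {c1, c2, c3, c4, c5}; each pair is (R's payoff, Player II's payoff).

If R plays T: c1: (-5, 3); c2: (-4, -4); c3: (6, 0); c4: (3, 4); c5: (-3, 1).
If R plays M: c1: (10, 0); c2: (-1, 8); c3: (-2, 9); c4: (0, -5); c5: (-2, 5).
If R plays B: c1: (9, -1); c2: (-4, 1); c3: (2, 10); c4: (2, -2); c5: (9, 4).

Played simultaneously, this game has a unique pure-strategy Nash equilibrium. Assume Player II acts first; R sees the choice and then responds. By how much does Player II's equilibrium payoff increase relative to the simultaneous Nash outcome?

Solve by backward induction (Player II leads).
- c1: R compares -5, 10, 9 and picks M; Player II would get 0.
- c2: R compares -4, -1, -4 and picks M; Player II would get 8.
- c3: R compares 6, -2, 2 and picks T; Player II would get 0.
- c4: R compares 3, 0, 2 and picks T; Player II would get 4.
- c5: R compares -3, -2, 9 and picks B; Player II would get 4.
Maximizing over 0, 8, 0, 4, 4, Player II chooses c2. Subgame-perfect outcome: (M, c2) with payoffs (-1, 8).
Under simultaneous play:
R's best replies: c1→M; c2→M; c3→T; c4→T; c5→B.
Player II's best replies: T→c4; M→c3; B→c3.
The unique mutual best reply is (T, c4), giving (3, 4).
Player II's commitment gain: 8 − 4 = 4.

4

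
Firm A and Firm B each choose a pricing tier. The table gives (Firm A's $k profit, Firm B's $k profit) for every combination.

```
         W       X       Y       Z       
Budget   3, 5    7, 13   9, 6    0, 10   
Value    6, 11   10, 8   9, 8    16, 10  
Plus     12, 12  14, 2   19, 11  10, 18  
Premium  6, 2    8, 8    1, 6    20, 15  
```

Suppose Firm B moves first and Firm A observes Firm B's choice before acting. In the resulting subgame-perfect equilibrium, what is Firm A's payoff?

Firm A best-responds to each possible Firm B move:
- W → Firm A plays Plus (best of 3, 6, 12, 6); Firm B gets 12.
- X → Firm A plays Plus (best of 7, 10, 14, 8); Firm B gets 2.
- Y → Firm A plays Plus (best of 9, 9, 19, 1); Firm B gets 11.
- Z → Firm A plays Premium (best of 0, 16, 10, 20); Firm B gets 15.
Firm B's induced payoffs are 12, 2, 11, 15, so Firm B commits to Z. Subgame-perfect outcome: (Premium, Z) with payoffs (20, 15).

20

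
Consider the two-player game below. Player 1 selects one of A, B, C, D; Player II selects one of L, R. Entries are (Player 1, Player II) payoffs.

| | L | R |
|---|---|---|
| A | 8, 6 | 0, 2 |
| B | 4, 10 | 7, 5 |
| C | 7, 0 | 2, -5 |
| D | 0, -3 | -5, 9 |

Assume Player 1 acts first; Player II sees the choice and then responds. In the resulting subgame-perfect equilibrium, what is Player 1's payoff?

8

Work backward from Player II's decision.
- A: BR = L, leader payoff 8.
- B: BR = L, leader payoff 4.
- C: BR = L, leader payoff 7.
- D: BR = R, leader payoff -5.
Maximizing over 8, 4, 7, -5, Player 1 chooses A. Subgame-perfect outcome: (A, L) with payoffs (8, 6).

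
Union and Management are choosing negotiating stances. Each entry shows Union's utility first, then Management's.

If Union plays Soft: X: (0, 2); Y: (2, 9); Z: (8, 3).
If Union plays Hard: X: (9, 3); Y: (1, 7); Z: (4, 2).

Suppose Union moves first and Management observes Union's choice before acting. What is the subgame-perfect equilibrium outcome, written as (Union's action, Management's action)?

Solve by backward induction (Union leads).
- Soft → Management plays Y (best of 2, 9, 3); Union gets 2.
- Hard → Management plays Y (best of 3, 7, 2); Union gets 1.
Union's induced payoffs are 2, 1, so Union commits to Soft. Subgame-perfect outcome: (Soft, Y) with payoffs (2, 9).

(Soft, Y)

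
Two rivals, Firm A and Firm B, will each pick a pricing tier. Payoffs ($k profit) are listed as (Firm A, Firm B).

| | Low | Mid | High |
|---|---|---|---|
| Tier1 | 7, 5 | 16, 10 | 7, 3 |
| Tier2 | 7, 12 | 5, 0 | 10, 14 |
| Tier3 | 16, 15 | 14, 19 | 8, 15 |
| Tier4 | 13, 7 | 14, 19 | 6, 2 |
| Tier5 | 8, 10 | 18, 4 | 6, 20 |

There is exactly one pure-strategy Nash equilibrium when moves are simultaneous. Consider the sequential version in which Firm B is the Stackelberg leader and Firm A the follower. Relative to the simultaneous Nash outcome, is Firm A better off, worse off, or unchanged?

Solve by backward induction (Firm B leads).
- Low → Firm A plays Tier3 (best of 7, 7, 16, 13, 8); Firm B gets 15.
- Mid → Firm A plays Tier5 (best of 16, 5, 14, 14, 18); Firm B gets 4.
- High → Firm A plays Tier2 (best of 7, 10, 8, 6, 6); Firm B gets 14.
Firm B's induced payoffs are 15, 4, 14, so Firm B commits to Low. Subgame-perfect outcome: (Tier3, Low) with payoffs (16, 15).
For the simultaneous game, intersect best replies.
Firm A's best replies: Low→Tier3; Mid→Tier5; High→Tier2.
Firm B's best replies: Tier1→Mid; Tier2→High; Tier3→Mid; Tier4→Mid; Tier5→High.
Only (Tier2, High) has each player best-responding; Nash payoffs (10, 14).
Firm A earns 16 sequentially versus 10 at the Nash outcome: better off.

better off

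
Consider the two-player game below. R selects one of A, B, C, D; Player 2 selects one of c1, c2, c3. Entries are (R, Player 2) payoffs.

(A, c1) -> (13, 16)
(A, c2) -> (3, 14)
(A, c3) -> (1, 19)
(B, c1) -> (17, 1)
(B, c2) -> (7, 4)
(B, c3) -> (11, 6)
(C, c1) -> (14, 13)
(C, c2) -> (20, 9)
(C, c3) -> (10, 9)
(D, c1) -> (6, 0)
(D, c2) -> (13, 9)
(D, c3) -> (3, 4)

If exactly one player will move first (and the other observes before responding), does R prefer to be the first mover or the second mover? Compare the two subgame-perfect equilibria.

If R leads: Player 2's best replies are A→c3, B→c3, C→c1, D→c2; R's induced payoffs 1, 11, 14, 13; outcome (C, c1), payoffs (14, 13).
If Player 2 leads: R's best replies are c1→B, c2→C, c3→B; Player 2's induced payoffs 1, 9, 6; outcome (C, c2), payoffs (20, 9).
R gets 14 moving first and 20 moving second, so R prefers to move second.

second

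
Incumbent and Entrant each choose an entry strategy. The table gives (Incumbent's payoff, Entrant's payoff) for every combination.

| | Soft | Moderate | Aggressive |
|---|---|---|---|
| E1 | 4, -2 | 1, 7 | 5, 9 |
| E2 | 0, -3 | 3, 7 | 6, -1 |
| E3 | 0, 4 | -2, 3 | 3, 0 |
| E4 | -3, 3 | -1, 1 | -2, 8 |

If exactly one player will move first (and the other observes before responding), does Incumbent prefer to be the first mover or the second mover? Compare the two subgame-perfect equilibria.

If Incumbent leads: Entrant's best replies are E1→Aggressive, E2→Moderate, E3→Soft, E4→Aggressive; Incumbent's induced payoffs 5, 3, 0, -2; outcome (E1, Aggressive), payoffs (5, 9).
If Entrant leads: Incumbent's best replies are Soft→E1, Moderate→E2, Aggressive→E2; Entrant's induced payoffs -2, 7, -1; outcome (E2, Moderate), payoffs (3, 7).
Incumbent gets 5 moving first and 3 moving second, so Incumbent prefers to move first.

first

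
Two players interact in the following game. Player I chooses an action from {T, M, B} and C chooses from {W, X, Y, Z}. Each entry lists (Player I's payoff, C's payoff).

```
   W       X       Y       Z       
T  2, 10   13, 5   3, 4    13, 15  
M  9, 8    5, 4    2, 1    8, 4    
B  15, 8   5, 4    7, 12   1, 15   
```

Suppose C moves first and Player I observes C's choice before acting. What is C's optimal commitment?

Z

Solve by backward induction (C leads).
- W: BR = B, leader payoff 8.
- X: BR = T, leader payoff 5.
- Y: BR = B, leader payoff 12.
- Z: BR = T, leader payoff 15.
Among 8, 5, 12, 15, the best is 15 at Z. Subgame-perfect outcome: (T, Z) with payoffs (13, 15).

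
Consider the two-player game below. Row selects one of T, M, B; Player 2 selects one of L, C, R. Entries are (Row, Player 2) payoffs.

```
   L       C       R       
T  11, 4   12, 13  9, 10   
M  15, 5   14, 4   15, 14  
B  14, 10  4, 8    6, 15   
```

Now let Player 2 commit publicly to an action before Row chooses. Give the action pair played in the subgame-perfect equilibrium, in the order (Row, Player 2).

(M, R)

Work backward from Row's decision.
- L: BR = M, leader payoff 5.
- C: BR = M, leader payoff 4.
- R: BR = M, leader payoff 14.
Player 2's induced payoffs are 5, 4, 14, so Player 2 commits to R. Subgame-perfect outcome: (M, R) with payoffs (15, 14).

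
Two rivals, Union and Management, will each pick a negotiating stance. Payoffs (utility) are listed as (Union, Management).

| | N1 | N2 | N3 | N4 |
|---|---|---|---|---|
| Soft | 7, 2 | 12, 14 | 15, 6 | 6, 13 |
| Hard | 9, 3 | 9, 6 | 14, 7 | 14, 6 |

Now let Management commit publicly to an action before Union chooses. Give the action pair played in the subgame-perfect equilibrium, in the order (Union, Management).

Work backward from Union's decision.
- N1 → Union plays Hard (best of 7, 9); Management gets 3.
- N2 → Union plays Soft (best of 12, 9); Management gets 14.
- N3 → Union plays Soft (best of 15, 14); Management gets 6.
- N4 → Union plays Hard (best of 6, 14); Management gets 6.
Maximizing over 3, 14, 6, 6, Management chooses N2. Subgame-perfect outcome: (Soft, N2) with payoffs (12, 14).

(Soft, N2)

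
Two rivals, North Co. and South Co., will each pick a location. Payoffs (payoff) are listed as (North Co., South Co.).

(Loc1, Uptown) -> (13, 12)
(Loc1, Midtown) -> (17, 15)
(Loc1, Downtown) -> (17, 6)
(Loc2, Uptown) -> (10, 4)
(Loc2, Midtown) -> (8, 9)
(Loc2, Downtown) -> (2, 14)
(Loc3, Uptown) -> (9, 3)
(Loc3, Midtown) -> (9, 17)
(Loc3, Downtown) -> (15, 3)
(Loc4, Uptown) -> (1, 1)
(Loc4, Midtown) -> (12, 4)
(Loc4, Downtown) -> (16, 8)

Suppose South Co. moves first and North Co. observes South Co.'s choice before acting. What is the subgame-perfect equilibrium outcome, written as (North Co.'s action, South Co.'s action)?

Solve by backward induction (South Co. leads).
- Uptown: North Co. compares 13, 10, 9, 1 and picks Loc1; South Co. would get 12.
- Midtown: North Co. compares 17, 8, 9, 12 and picks Loc1; South Co. would get 15.
- Downtown: North Co. compares 17, 2, 15, 16 and picks Loc1; South Co. would get 6.
South Co.'s induced payoffs are 12, 15, 6, so South Co. commits to Midtown. Subgame-perfect outcome: (Loc1, Midtown) with payoffs (17, 15).

(Loc1, Midtown)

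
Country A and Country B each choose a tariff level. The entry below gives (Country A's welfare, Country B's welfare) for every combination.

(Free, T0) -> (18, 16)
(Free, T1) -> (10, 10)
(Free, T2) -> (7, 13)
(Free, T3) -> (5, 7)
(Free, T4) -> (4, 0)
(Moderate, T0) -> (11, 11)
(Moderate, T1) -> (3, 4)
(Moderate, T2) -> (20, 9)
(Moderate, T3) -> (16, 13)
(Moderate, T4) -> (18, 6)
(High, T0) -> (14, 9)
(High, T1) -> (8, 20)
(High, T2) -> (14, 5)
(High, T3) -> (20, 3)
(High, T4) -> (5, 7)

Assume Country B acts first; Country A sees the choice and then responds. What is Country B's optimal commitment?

T0

Work backward from Country A's decision.
- T0 → Country A plays Free (best of 18, 11, 14); Country B gets 16.
- T1 → Country A plays Free (best of 10, 3, 8); Country B gets 10.
- T2 → Country A plays Moderate (best of 7, 20, 14); Country B gets 9.
- T3 → Country A plays High (best of 5, 16, 20); Country B gets 3.
- T4 → Country A plays Moderate (best of 4, 18, 5); Country B gets 6.
Among 16, 10, 9, 3, 6, the best is 16 at T0. Subgame-perfect outcome: (Free, T0) with payoffs (18, 16).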